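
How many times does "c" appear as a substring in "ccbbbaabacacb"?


Searching for "c" in "ccbbbaabacacb"
Scanning each position:
  Position 0: "c" => MATCH
  Position 1: "c" => MATCH
  Position 2: "b" => no
  Position 3: "b" => no
  Position 4: "b" => no
  Position 5: "a" => no
  Position 6: "a" => no
  Position 7: "b" => no
  Position 8: "a" => no
  Position 9: "c" => MATCH
  Position 10: "a" => no
  Position 11: "c" => MATCH
  Position 12: "b" => no
Total occurrences: 4

4


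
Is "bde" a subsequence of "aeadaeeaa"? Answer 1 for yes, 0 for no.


Check if "bde" is a subsequence of "aeadaeeaa"
Greedy scan:
  Position 0 ('a'): no match needed
  Position 1 ('e'): no match needed
  Position 2 ('a'): no match needed
  Position 3 ('d'): no match needed
  Position 4 ('a'): no match needed
  Position 5 ('e'): no match needed
  Position 6 ('e'): no match needed
  Position 7 ('a'): no match needed
  Position 8 ('a'): no match needed
Only matched 0/3 characters => not a subsequence

0


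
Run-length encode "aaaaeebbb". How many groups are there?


Input: aaaaeebbb
Scanning for consecutive runs:
  Group 1: 'a' x 4 (positions 0-3)
  Group 2: 'e' x 2 (positions 4-5)
  Group 3: 'b' x 3 (positions 6-8)
Total groups: 3

3


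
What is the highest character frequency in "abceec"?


Input: abceec
Character counts:
  'a': 1
  'b': 1
  'c': 2
  'e': 2
Maximum frequency: 2

2


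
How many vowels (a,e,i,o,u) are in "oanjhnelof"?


Input: oanjhnelof
Checking each character:
  'o' at position 0: vowel (running total: 1)
  'a' at position 1: vowel (running total: 2)
  'n' at position 2: consonant
  'j' at position 3: consonant
  'h' at position 4: consonant
  'n' at position 5: consonant
  'e' at position 6: vowel (running total: 3)
  'l' at position 7: consonant
  'o' at position 8: vowel (running total: 4)
  'f' at position 9: consonant
Total vowels: 4

4


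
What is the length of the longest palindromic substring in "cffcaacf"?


Input: "cffcaacf"
Checking substrings for palindromes:
  [2:8] "fcaacf" (len 6) => palindrome
  [0:4] "cffc" (len 4) => palindrome
  [3:7] "caac" (len 4) => palindrome
  [1:3] "ff" (len 2) => palindrome
  [4:6] "aa" (len 2) => palindrome
Longest palindromic substring: "fcaacf" with length 6

6


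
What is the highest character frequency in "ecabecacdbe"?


Input: ecabecacdbe
Character counts:
  'a': 2
  'b': 2
  'c': 3
  'd': 1
  'e': 3
Maximum frequency: 3

3


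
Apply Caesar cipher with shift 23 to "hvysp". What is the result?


Caesar cipher: shift "hvysp" by 23
  'h' (pos 7) + 23 = pos 4 = 'e'
  'v' (pos 21) + 23 = pos 18 = 's'
  'y' (pos 24) + 23 = pos 21 = 'v'
  's' (pos 18) + 23 = pos 15 = 'p'
  'p' (pos 15) + 23 = pos 12 = 'm'
Result: esvpm

esvpm


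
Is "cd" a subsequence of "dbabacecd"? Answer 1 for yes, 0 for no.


Check if "cd" is a subsequence of "dbabacecd"
Greedy scan:
  Position 0 ('d'): no match needed
  Position 1 ('b'): no match needed
  Position 2 ('a'): no match needed
  Position 3 ('b'): no match needed
  Position 4 ('a'): no match needed
  Position 5 ('c'): matches sub[0] = 'c'
  Position 6 ('e'): no match needed
  Position 7 ('c'): no match needed
  Position 8 ('d'): matches sub[1] = 'd'
All 2 characters matched => is a subsequence

1


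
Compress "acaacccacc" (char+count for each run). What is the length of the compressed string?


Input: acaacccacc
Runs:
  'a' x 1 => "a1"
  'c' x 1 => "c1"
  'a' x 2 => "a2"
  'c' x 3 => "c3"
  'a' x 1 => "a1"
  'c' x 2 => "c2"
Compressed: "a1c1a2c3a1c2"
Compressed length: 12

12


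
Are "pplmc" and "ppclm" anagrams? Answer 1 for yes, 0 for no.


Strings: "pplmc", "ppclm"
Sorted first:  clmpp
Sorted second: clmpp
Sorted forms match => anagrams

1


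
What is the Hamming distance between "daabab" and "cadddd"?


Comparing "daabab" and "cadddd" position by position:
  Position 0: 'd' vs 'c' => differ
  Position 1: 'a' vs 'a' => same
  Position 2: 'a' vs 'd' => differ
  Position 3: 'b' vs 'd' => differ
  Position 4: 'a' vs 'd' => differ
  Position 5: 'b' vs 'd' => differ
Total differences (Hamming distance): 5

5


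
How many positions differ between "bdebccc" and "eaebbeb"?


Comparing "bdebccc" and "eaebbeb" position by position:
  Position 0: 'b' vs 'e' => DIFFER
  Position 1: 'd' vs 'a' => DIFFER
  Position 2: 'e' vs 'e' => same
  Position 3: 'b' vs 'b' => same
  Position 4: 'c' vs 'b' => DIFFER
  Position 5: 'c' vs 'e' => DIFFER
  Position 6: 'c' vs 'b' => DIFFER
Positions that differ: 5

5


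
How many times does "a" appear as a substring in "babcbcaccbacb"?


Searching for "a" in "babcbcaccbacb"
Scanning each position:
  Position 0: "b" => no
  Position 1: "a" => MATCH
  Position 2: "b" => no
  Position 3: "c" => no
  Position 4: "b" => no
  Position 5: "c" => no
  Position 6: "a" => MATCH
  Position 7: "c" => no
  Position 8: "c" => no
  Position 9: "b" => no
  Position 10: "a" => MATCH
  Position 11: "c" => no
  Position 12: "b" => no
Total occurrences: 3

3


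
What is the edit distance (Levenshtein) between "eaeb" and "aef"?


Computing edit distance: "eaeb" -> "aef"
DP table:
           a    e    f
      0    1    2    3
  e   1    1    1    2
  a   2    1    2    2
  e   3    2    1    2
  b   4    3    2    2
Edit distance = dp[4][3] = 2

2


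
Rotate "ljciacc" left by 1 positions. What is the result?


Input: "ljciacc", rotate left by 1
First 1 characters: "l"
Remaining characters: "jciacc"
Concatenate remaining + first: "jciacc" + "l" = "jciaccl"

jciaccl


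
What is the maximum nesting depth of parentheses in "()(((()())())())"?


Input: "()(((()())())())"
Tracking depth:
  Position 0 '(': depth becomes 1
  Position 1 ')': depth becomes 0
  Position 2 '(': depth becomes 1
  Position 3 '(': depth becomes 2
  Position 4 '(': depth becomes 3
  Position 5 '(': depth becomes 4
  Position 6 ')': depth becomes 3
  Position 7 '(': depth becomes 4
  Position 8 ')': depth becomes 3
  Position 9 ')': depth becomes 2
  Position 10 '(': depth becomes 3
  Position 11 ')': depth becomes 2
  Position 12 ')': depth becomes 1
  Position 13 '(': depth becomes 2
  Position 14 ')': depth becomes 1
  Position 15 ')': depth becomes 0
Maximum depth reached: 4

4


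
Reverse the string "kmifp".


Input: kmifp
Reading characters right to left:
  Position 4: 'p'
  Position 3: 'f'
  Position 2: 'i'
  Position 1: 'm'
  Position 0: 'k'
Reversed: pfimk

pfimk


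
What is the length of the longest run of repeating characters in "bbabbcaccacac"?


Input: "bbabbcaccacac"
Scanning for longest run:
  Position 1 ('b'): continues run of 'b', length=2
  Position 2 ('a'): new char, reset run to 1
  Position 3 ('b'): new char, reset run to 1
  Position 4 ('b'): continues run of 'b', length=2
  Position 5 ('c'): new char, reset run to 1
  Position 6 ('a'): new char, reset run to 1
  Position 7 ('c'): new char, reset run to 1
  Position 8 ('c'): continues run of 'c', length=2
  Position 9 ('a'): new char, reset run to 1
  Position 10 ('c'): new char, reset run to 1
  Position 11 ('a'): new char, reset run to 1
  Position 12 ('c'): new char, reset run to 1
Longest run: 'b' with length 2

2


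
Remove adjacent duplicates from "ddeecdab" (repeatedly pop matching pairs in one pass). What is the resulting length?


Input: ddeecdab
Stack-based adjacent duplicate removal:
  Read 'd': push. Stack: d
  Read 'd': matches stack top 'd' => pop. Stack: (empty)
  Read 'e': push. Stack: e
  Read 'e': matches stack top 'e' => pop. Stack: (empty)
  Read 'c': push. Stack: c
  Read 'd': push. Stack: cd
  Read 'a': push. Stack: cda
  Read 'b': push. Stack: cdab
Final stack: "cdab" (length 4)

4


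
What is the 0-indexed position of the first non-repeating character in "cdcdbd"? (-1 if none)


Input: cdcdbd
Character frequencies:
  'b': 1
  'c': 2
  'd': 3
Scanning left to right for freq == 1:
  Position 0 ('c'): freq=2, skip
  Position 1 ('d'): freq=3, skip
  Position 2 ('c'): freq=2, skip
  Position 3 ('d'): freq=3, skip
  Position 4 ('b'): unique! => answer = 4

4


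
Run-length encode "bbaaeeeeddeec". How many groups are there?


Input: bbaaeeeeddeec
Scanning for consecutive runs:
  Group 1: 'b' x 2 (positions 0-1)
  Group 2: 'a' x 2 (positions 2-3)
  Group 3: 'e' x 4 (positions 4-7)
  Group 4: 'd' x 2 (positions 8-9)
  Group 5: 'e' x 2 (positions 10-11)
  Group 6: 'c' x 1 (positions 12-12)
Total groups: 6

6


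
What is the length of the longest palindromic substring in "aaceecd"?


Input: "aaceecd"
Checking substrings for palindromes:
  [2:6] "ceec" (len 4) => palindrome
  [0:2] "aa" (len 2) => palindrome
  [3:5] "ee" (len 2) => palindrome
Longest palindromic substring: "ceec" with length 4

4


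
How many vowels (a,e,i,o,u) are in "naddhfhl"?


Input: naddhfhl
Checking each character:
  'n' at position 0: consonant
  'a' at position 1: vowel (running total: 1)
  'd' at position 2: consonant
  'd' at position 3: consonant
  'h' at position 4: consonant
  'f' at position 5: consonant
  'h' at position 6: consonant
  'l' at position 7: consonant
Total vowels: 1

1


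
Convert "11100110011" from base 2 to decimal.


Input: "11100110011" in base 2
Positional expansion:
  Digit '1' (value 1) x 2^10 = 1024
  Digit '1' (value 1) x 2^9 = 512
  Digit '1' (value 1) x 2^8 = 256
  Digit '0' (value 0) x 2^7 = 0
  Digit '0' (value 0) x 2^6 = 0
  Digit '1' (value 1) x 2^5 = 32
  Digit '1' (value 1) x 2^4 = 16
  Digit '0' (value 0) x 2^3 = 0
  Digit '0' (value 0) x 2^2 = 0
  Digit '1' (value 1) x 2^1 = 2
  Digit '1' (value 1) x 2^0 = 1
Sum = 1843

1843


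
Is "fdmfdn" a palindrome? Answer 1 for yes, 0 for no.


Input: fdmfdn
Reversed: ndfmdf
  Compare pos 0 ('f') with pos 5 ('n'): MISMATCH
  Compare pos 1 ('d') with pos 4 ('d'): match
  Compare pos 2 ('m') with pos 3 ('f'): MISMATCH
Result: not a palindrome

0


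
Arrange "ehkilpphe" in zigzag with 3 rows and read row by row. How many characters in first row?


Zigzag "ehkilpphe" into 3 rows:
Placing characters:
  'e' => row 0
  'h' => row 1
  'k' => row 2
  'i' => row 1
  'l' => row 0
  'p' => row 1
  'p' => row 2
  'h' => row 1
  'e' => row 0
Rows:
  Row 0: "ele"
  Row 1: "hiph"
  Row 2: "kp"
First row length: 3

3


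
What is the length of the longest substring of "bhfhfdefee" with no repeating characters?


Input: "bhfhfdefee"
Sliding window (track last position of each char):
  Position 0 ('b'): window [0,0] length 1 -- new best
  Position 1 ('h'): window [0,1] length 2 -- new best
  Position 2 ('f'): window [0,2] length 3 -- new best
  Position 3 ('h'): repeat (last at 1), move window start to 2
  Position 3 ('h'): window [2,3] length 2
  Position 4 ('f'): repeat (last at 2), move window start to 3
  Position 4 ('f'): window [3,4] length 2
  Position 5 ('d'): window [3,5] length 3
  Position 6 ('e'): window [3,6] length 4 -- new best
  Position 7 ('f'): repeat (last at 4), move window start to 5
  Position 7 ('f'): window [5,7] length 3
  Position 8 ('e'): repeat (last at 6), move window start to 7
  Position 8 ('e'): window [7,8] length 2
  Position 9 ('e'): repeat (last at 8), move window start to 9
  Position 9 ('e'): window [9,9] length 1
Longest substring with no repeats: "hfde" with length 4

4


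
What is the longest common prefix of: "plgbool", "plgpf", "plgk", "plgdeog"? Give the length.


Words: plgbool, plgpf, plgk, plgdeog
  Position 0: all 'p' => match
  Position 1: all 'l' => match
  Position 2: all 'g' => match
  Position 3: ('b', 'p', 'k', 'd') => mismatch, stop
LCP = "plg" (length 3)

3


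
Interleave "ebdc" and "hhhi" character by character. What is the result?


Interleaving "ebdc" and "hhhi":
  Position 0: 'e' from first, 'h' from second => "eh"
  Position 1: 'b' from first, 'h' from second => "bh"
  Position 2: 'd' from first, 'h' from second => "dh"
  Position 3: 'c' from first, 'i' from second => "ci"
Result: ehbhdhci

ehbhdhci


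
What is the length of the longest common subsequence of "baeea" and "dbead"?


LCS of "baeea" and "dbead"
DP table:
           d    b    e    a    d
      0    0    0    0    0    0
  b   0    0    1    1    1    1
  a   0    0    1    1    2    2
  e   0    0    1    2    2    2
  e   0    0    1    2    2    2
  a   0    0    1    2    3    3
LCS length = dp[5][5] = 3

3


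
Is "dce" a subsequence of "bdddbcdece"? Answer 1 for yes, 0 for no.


Check if "dce" is a subsequence of "bdddbcdece"
Greedy scan:
  Position 0 ('b'): no match needed
  Position 1 ('d'): matches sub[0] = 'd'
  Position 2 ('d'): no match needed
  Position 3 ('d'): no match needed
  Position 4 ('b'): no match needed
  Position 5 ('c'): matches sub[1] = 'c'
  Position 6 ('d'): no match needed
  Position 7 ('e'): matches sub[2] = 'e'
  Position 8 ('c'): no match needed
  Position 9 ('e'): no match needed
All 3 characters matched => is a subsequence

1


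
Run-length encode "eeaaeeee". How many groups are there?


Input: eeaaeeee
Scanning for consecutive runs:
  Group 1: 'e' x 2 (positions 0-1)
  Group 2: 'a' x 2 (positions 2-3)
  Group 3: 'e' x 4 (positions 4-7)
Total groups: 3

3


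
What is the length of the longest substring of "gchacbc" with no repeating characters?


Input: "gchacbc"
Sliding window (track last position of each char):
  Position 0 ('g'): window [0,0] length 1 -- new best
  Position 1 ('c'): window [0,1] length 2 -- new best
  Position 2 ('h'): window [0,2] length 3 -- new best
  Position 3 ('a'): window [0,3] length 4 -- new best
  Position 4 ('c'): repeat (last at 1), move window start to 2
  Position 4 ('c'): window [2,4] length 3
  Position 5 ('b'): window [2,5] length 4
  Position 6 ('c'): repeat (last at 4), move window start to 5
  Position 6 ('c'): window [5,6] length 2
Longest substring with no repeats: "gcha" with length 4

4


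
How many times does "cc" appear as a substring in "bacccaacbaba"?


Searching for "cc" in "bacccaacbaba"
Scanning each position:
  Position 0: "ba" => no
  Position 1: "ac" => no
  Position 2: "cc" => MATCH
  Position 3: "cc" => MATCH
  Position 4: "ca" => no
  Position 5: "aa" => no
  Position 6: "ac" => no
  Position 7: "cb" => no
  Position 8: "ba" => no
  Position 9: "ab" => no
  Position 10: "ba" => no
Total occurrences: 2

2


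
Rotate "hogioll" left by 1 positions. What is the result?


Input: "hogioll", rotate left by 1
First 1 characters: "h"
Remaining characters: "ogioll"
Concatenate remaining + first: "ogioll" + "h" = "ogiollh"

ogiollh


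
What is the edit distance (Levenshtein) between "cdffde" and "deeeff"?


Computing edit distance: "cdffde" -> "deeeff"
DP table:
           d    e    e    e    f    f
      0    1    2    3    4    5    6
  c   1    1    2    3    4    5    6
  d   2    1    2    3    4    5    6
  f   3    2    2    3    4    4    5
  f   4    3    3    3    4    4    4
  d   5    4    4    4    4    5    5
  e   6    5    4    4    4    5    6
Edit distance = dp[6][6] = 6

6


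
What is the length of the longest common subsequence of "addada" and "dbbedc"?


LCS of "addada" and "dbbedc"
DP table:
           d    b    b    e    d    c
      0    0    0    0    0    0    0
  a   0    0    0    0    0    0    0
  d   0    1    1    1    1    1    1
  d   0    1    1    1    1    2    2
  a   0    1    1    1    1    2    2
  d   0    1    1    1    1    2    2
  a   0    1    1    1    1    2    2
LCS length = dp[6][6] = 2

2


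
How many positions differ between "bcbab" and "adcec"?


Comparing "bcbab" and "adcec" position by position:
  Position 0: 'b' vs 'a' => DIFFER
  Position 1: 'c' vs 'd' => DIFFER
  Position 2: 'b' vs 'c' => DIFFER
  Position 3: 'a' vs 'e' => DIFFER
  Position 4: 'b' vs 'c' => DIFFER
Positions that differ: 5

5


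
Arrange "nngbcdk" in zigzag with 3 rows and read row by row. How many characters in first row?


Zigzag "nngbcdk" into 3 rows:
Placing characters:
  'n' => row 0
  'n' => row 1
  'g' => row 2
  'b' => row 1
  'c' => row 0
  'd' => row 1
  'k' => row 2
Rows:
  Row 0: "nc"
  Row 1: "nbd"
  Row 2: "gk"
First row length: 2

2


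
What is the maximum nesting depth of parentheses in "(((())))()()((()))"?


Input: "(((())))()()((()))"
Tracking depth:
  Position 0 '(': depth becomes 1
  Position 1 '(': depth becomes 2
  Position 2 '(': depth becomes 3
  Position 3 '(': depth becomes 4
  Position 4 ')': depth becomes 3
  Position 5 ')': depth becomes 2
  Position 6 ')': depth becomes 1
  Position 7 ')': depth becomes 0
  Position 8 '(': depth becomes 1
  Position 9 ')': depth becomes 0
  Position 10 '(': depth becomes 1
  Position 11 ')': depth becomes 0
  Position 12 '(': depth becomes 1
  Position 13 '(': depth becomes 2
  Position 14 '(': depth becomes 3
  Position 15 ')': depth becomes 2
  Position 16 ')': depth becomes 1
  Position 17 ')': depth becomes 0
Maximum depth reached: 4

4


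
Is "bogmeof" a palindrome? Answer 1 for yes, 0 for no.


Input: bogmeof
Reversed: foemgob
  Compare pos 0 ('b') with pos 6 ('f'): MISMATCH
  Compare pos 1 ('o') with pos 5 ('o'): match
  Compare pos 2 ('g') with pos 4 ('e'): MISMATCH
Result: not a palindrome

0


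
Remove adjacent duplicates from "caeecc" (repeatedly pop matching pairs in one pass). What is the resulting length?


Input: caeecc
Stack-based adjacent duplicate removal:
  Read 'c': push. Stack: c
  Read 'a': push. Stack: ca
  Read 'e': push. Stack: cae
  Read 'e': matches stack top 'e' => pop. Stack: ca
  Read 'c': push. Stack: cac
  Read 'c': matches stack top 'c' => pop. Stack: ca
Final stack: "ca" (length 2)

2


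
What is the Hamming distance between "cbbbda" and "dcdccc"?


Comparing "cbbbda" and "dcdccc" position by position:
  Position 0: 'c' vs 'd' => differ
  Position 1: 'b' vs 'c' => differ
  Position 2: 'b' vs 'd' => differ
  Position 3: 'b' vs 'c' => differ
  Position 4: 'd' vs 'c' => differ
  Position 5: 'a' vs 'c' => differ
Total differences (Hamming distance): 6

6


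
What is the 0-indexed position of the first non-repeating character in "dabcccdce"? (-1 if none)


Input: dabcccdce
Character frequencies:
  'a': 1
  'b': 1
  'c': 4
  'd': 2
  'e': 1
Scanning left to right for freq == 1:
  Position 0 ('d'): freq=2, skip
  Position 1 ('a'): unique! => answer = 1

1


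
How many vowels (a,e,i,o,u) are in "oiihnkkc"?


Input: oiihnkkc
Checking each character:
  'o' at position 0: vowel (running total: 1)
  'i' at position 1: vowel (running total: 2)
  'i' at position 2: vowel (running total: 3)
  'h' at position 3: consonant
  'n' at position 4: consonant
  'k' at position 5: consonant
  'k' at position 6: consonant
  'c' at position 7: consonant
Total vowels: 3

3


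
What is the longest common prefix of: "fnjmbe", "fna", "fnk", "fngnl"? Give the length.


Words: fnjmbe, fna, fnk, fngnl
  Position 0: all 'f' => match
  Position 1: all 'n' => match
  Position 2: ('j', 'a', 'k', 'g') => mismatch, stop
LCP = "fn" (length 2)

2


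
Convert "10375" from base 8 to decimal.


Input: "10375" in base 8
Positional expansion:
  Digit '1' (value 1) x 8^4 = 4096
  Digit '0' (value 0) x 8^3 = 0
  Digit '3' (value 3) x 8^2 = 192
  Digit '7' (value 7) x 8^1 = 56
  Digit '5' (value 5) x 8^0 = 5
Sum = 4349

4349


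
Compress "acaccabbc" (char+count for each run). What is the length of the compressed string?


Input: acaccabbc
Runs:
  'a' x 1 => "a1"
  'c' x 1 => "c1"
  'a' x 1 => "a1"
  'c' x 2 => "c2"
  'a' x 1 => "a1"
  'b' x 2 => "b2"
  'c' x 1 => "c1"
Compressed: "a1c1a1c2a1b2c1"
Compressed length: 14

14


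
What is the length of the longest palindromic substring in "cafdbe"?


Input: "cafdbe"
Checking substrings for palindromes:
  No multi-char palindromic substrings found
Longest palindromic substring: "c" with length 1

1


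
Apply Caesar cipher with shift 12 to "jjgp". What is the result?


Caesar cipher: shift "jjgp" by 12
  'j' (pos 9) + 12 = pos 21 = 'v'
  'j' (pos 9) + 12 = pos 21 = 'v'
  'g' (pos 6) + 12 = pos 18 = 's'
  'p' (pos 15) + 12 = pos 1 = 'b'
Result: vvsb

vvsb


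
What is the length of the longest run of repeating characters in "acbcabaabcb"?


Input: "acbcabaabcb"
Scanning for longest run:
  Position 1 ('c'): new char, reset run to 1
  Position 2 ('b'): new char, reset run to 1
  Position 3 ('c'): new char, reset run to 1
  Position 4 ('a'): new char, reset run to 1
  Position 5 ('b'): new char, reset run to 1
  Position 6 ('a'): new char, reset run to 1
  Position 7 ('a'): continues run of 'a', length=2
  Position 8 ('b'): new char, reset run to 1
  Position 9 ('c'): new char, reset run to 1
  Position 10 ('b'): new char, reset run to 1
Longest run: 'a' with length 2

2


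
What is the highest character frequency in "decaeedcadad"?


Input: decaeedcadad
Character counts:
  'a': 3
  'c': 2
  'd': 4
  'e': 3
Maximum frequency: 4

4


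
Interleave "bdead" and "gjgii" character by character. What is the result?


Interleaving "bdead" and "gjgii":
  Position 0: 'b' from first, 'g' from second => "bg"
  Position 1: 'd' from first, 'j' from second => "dj"
  Position 2: 'e' from first, 'g' from second => "eg"
  Position 3: 'a' from first, 'i' from second => "ai"
  Position 4: 'd' from first, 'i' from second => "di"
Result: bgdjegaidi

bgdjegaidi


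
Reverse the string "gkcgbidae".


Input: gkcgbidae
Reading characters right to left:
  Position 8: 'e'
  Position 7: 'a'
  Position 6: 'd'
  Position 5: 'i'
  Position 4: 'b'
  Position 3: 'g'
  Position 2: 'c'
  Position 1: 'k'
  Position 0: 'g'
Reversed: eadibgckg

eadibgckg


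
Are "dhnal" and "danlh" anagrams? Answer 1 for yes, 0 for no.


Strings: "dhnal", "danlh"
Sorted first:  adhln
Sorted second: adhln
Sorted forms match => anagrams

1


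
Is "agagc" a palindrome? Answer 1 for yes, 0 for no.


Input: agagc
Reversed: cgaga
  Compare pos 0 ('a') with pos 4 ('c'): MISMATCH
  Compare pos 1 ('g') with pos 3 ('g'): match
Result: not a palindrome

0


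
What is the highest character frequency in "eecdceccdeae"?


Input: eecdceccdeae
Character counts:
  'a': 1
  'c': 4
  'd': 2
  'e': 5
Maximum frequency: 5

5


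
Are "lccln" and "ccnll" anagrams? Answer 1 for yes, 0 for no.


Strings: "lccln", "ccnll"
Sorted first:  cclln
Sorted second: cclln
Sorted forms match => anagrams

1


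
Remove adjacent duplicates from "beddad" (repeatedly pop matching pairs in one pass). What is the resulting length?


Input: beddad
Stack-based adjacent duplicate removal:
  Read 'b': push. Stack: b
  Read 'e': push. Stack: be
  Read 'd': push. Stack: bed
  Read 'd': matches stack top 'd' => pop. Stack: be
  Read 'a': push. Stack: bea
  Read 'd': push. Stack: bead
Final stack: "bead" (length 4)

4


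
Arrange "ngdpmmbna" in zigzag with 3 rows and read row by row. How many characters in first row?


Zigzag "ngdpmmbna" into 3 rows:
Placing characters:
  'n' => row 0
  'g' => row 1
  'd' => row 2
  'p' => row 1
  'm' => row 0
  'm' => row 1
  'b' => row 2
  'n' => row 1
  'a' => row 0
Rows:
  Row 0: "nma"
  Row 1: "gpmn"
  Row 2: "db"
First row length: 3

3


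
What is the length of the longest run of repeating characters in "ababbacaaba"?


Input: "ababbacaaba"
Scanning for longest run:
  Position 1 ('b'): new char, reset run to 1
  Position 2 ('a'): new char, reset run to 1
  Position 3 ('b'): new char, reset run to 1
  Position 4 ('b'): continues run of 'b', length=2
  Position 5 ('a'): new char, reset run to 1
  Position 6 ('c'): new char, reset run to 1
  Position 7 ('a'): new char, reset run to 1
  Position 8 ('a'): continues run of 'a', length=2
  Position 9 ('b'): new char, reset run to 1
  Position 10 ('a'): new char, reset run to 1
Longest run: 'b' with length 2

2


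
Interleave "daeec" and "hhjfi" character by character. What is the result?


Interleaving "daeec" and "hhjfi":
  Position 0: 'd' from first, 'h' from second => "dh"
  Position 1: 'a' from first, 'h' from second => "ah"
  Position 2: 'e' from first, 'j' from second => "ej"
  Position 3: 'e' from first, 'f' from second => "ef"
  Position 4: 'c' from first, 'i' from second => "ci"
Result: dhahejefci

dhahejefci


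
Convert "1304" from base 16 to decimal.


Input: "1304" in base 16
Positional expansion:
  Digit '1' (value 1) x 16^3 = 4096
  Digit '3' (value 3) x 16^2 = 768
  Digit '0' (value 0) x 16^1 = 0
  Digit '4' (value 4) x 16^0 = 4
Sum = 4868

4868


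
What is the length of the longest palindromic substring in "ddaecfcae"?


Input: "ddaecfcae"
Checking substrings for palindromes:
  [4:7] "cfc" (len 3) => palindrome
  [0:2] "dd" (len 2) => palindrome
Longest palindromic substring: "cfc" with length 3

3


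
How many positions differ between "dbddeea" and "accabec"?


Comparing "dbddeea" and "accabec" position by position:
  Position 0: 'd' vs 'a' => DIFFER
  Position 1: 'b' vs 'c' => DIFFER
  Position 2: 'd' vs 'c' => DIFFER
  Position 3: 'd' vs 'a' => DIFFER
  Position 4: 'e' vs 'b' => DIFFER
  Position 5: 'e' vs 'e' => same
  Position 6: 'a' vs 'c' => DIFFER
Positions that differ: 6

6


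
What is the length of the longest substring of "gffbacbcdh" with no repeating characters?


Input: "gffbacbcdh"
Sliding window (track last position of each char):
  Position 0 ('g'): window [0,0] length 1 -- new best
  Position 1 ('f'): window [0,1] length 2 -- new best
  Position 2 ('f'): repeat (last at 1), move window start to 2
  Position 2 ('f'): window [2,2] length 1
  Position 3 ('b'): window [2,3] length 2
  Position 4 ('a'): window [2,4] length 3 -- new best
  Position 5 ('c'): window [2,5] length 4 -- new best
  Position 6 ('b'): repeat (last at 3), move window start to 4
  Position 6 ('b'): window [4,6] length 3
  Position 7 ('c'): repeat (last at 5), move window start to 6
  Position 7 ('c'): window [6,7] length 2
  Position 8 ('d'): window [6,8] length 3
  Position 9 ('h'): window [6,9] length 4
Longest substring with no repeats: "fbac" with length 4

4


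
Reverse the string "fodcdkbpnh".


Input: fodcdkbpnh
Reading characters right to left:
  Position 9: 'h'
  Position 8: 'n'
  Position 7: 'p'
  Position 6: 'b'
  Position 5: 'k'
  Position 4: 'd'
  Position 3: 'c'
  Position 2: 'd'
  Position 1: 'o'
  Position 0: 'f'
Reversed: hnpbkdcdof

hnpbkdcdof


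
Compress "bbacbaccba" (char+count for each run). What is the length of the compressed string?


Input: bbacbaccba
Runs:
  'b' x 2 => "b2"
  'a' x 1 => "a1"
  'c' x 1 => "c1"
  'b' x 1 => "b1"
  'a' x 1 => "a1"
  'c' x 2 => "c2"
  'b' x 1 => "b1"
  'a' x 1 => "a1"
Compressed: "b2a1c1b1a1c2b1a1"
Compressed length: 16

16


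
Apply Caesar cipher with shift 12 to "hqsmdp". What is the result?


Caesar cipher: shift "hqsmdp" by 12
  'h' (pos 7) + 12 = pos 19 = 't'
  'q' (pos 16) + 12 = pos 2 = 'c'
  's' (pos 18) + 12 = pos 4 = 'e'
  'm' (pos 12) + 12 = pos 24 = 'y'
  'd' (pos 3) + 12 = pos 15 = 'p'
  'p' (pos 15) + 12 = pos 1 = 'b'
Result: tceypb

tceypb


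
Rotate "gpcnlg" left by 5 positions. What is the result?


Input: "gpcnlg", rotate left by 5
First 5 characters: "gpcnl"
Remaining characters: "g"
Concatenate remaining + first: "g" + "gpcnl" = "ggpcnl"

ggpcnl


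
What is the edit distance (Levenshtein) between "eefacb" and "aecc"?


Computing edit distance: "eefacb" -> "aecc"
DP table:
           a    e    c    c
      0    1    2    3    4
  e   1    1    1    2    3
  e   2    2    1    2    3
  f   3    3    2    2    3
  a   4    3    3    3    3
  c   5    4    4    3    3
  b   6    5    5    4    4
Edit distance = dp[6][4] = 4

4


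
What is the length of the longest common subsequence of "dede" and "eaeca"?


LCS of "dede" and "eaeca"
DP table:
           e    a    e    c    a
      0    0    0    0    0    0
  d   0    0    0    0    0    0
  e   0    1    1    1    1    1
  d   0    1    1    1    1    1
  e   0    1    1    2    2    2
LCS length = dp[4][5] = 2

2


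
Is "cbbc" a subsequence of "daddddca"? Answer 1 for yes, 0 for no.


Check if "cbbc" is a subsequence of "daddddca"
Greedy scan:
  Position 0 ('d'): no match needed
  Position 1 ('a'): no match needed
  Position 2 ('d'): no match needed
  Position 3 ('d'): no match needed
  Position 4 ('d'): no match needed
  Position 5 ('d'): no match needed
  Position 6 ('c'): matches sub[0] = 'c'
  Position 7 ('a'): no match needed
Only matched 1/4 characters => not a subsequence

0


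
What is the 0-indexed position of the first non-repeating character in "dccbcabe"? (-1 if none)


Input: dccbcabe
Character frequencies:
  'a': 1
  'b': 2
  'c': 3
  'd': 1
  'e': 1
Scanning left to right for freq == 1:
  Position 0 ('d'): unique! => answer = 0

0


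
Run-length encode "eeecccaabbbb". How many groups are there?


Input: eeecccaabbbb
Scanning for consecutive runs:
  Group 1: 'e' x 3 (positions 0-2)
  Group 2: 'c' x 3 (positions 3-5)
  Group 3: 'a' x 2 (positions 6-7)
  Group 4: 'b' x 4 (positions 8-11)
Total groups: 4

4


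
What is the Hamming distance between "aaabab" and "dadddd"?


Comparing "aaabab" and "dadddd" position by position:
  Position 0: 'a' vs 'd' => differ
  Position 1: 'a' vs 'a' => same
  Position 2: 'a' vs 'd' => differ
  Position 3: 'b' vs 'd' => differ
  Position 4: 'a' vs 'd' => differ
  Position 5: 'b' vs 'd' => differ
Total differences (Hamming distance): 5

5


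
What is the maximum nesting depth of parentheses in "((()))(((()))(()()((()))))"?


Input: "((()))(((()))(()()((()))))"
Tracking depth:
  Position 0 '(': depth becomes 1
  Position 1 '(': depth becomes 2
  Position 2 '(': depth becomes 3
  Position 3 ')': depth becomes 2
  Position 4 ')': depth becomes 1
  Position 5 ')': depth becomes 0
  Position 6 '(': depth becomes 1
  Position 7 '(': depth becomes 2
  Position 8 '(': depth becomes 3
  Position 9 '(': depth becomes 4
  Position 10 ')': depth becomes 3
  Position 11 ')': depth becomes 2
  Position 12 ')': depth becomes 1
  Position 13 '(': depth becomes 2
  Position 14 '(': depth becomes 3
  Position 15 ')': depth becomes 2
  Position 16 '(': depth becomes 3
  Position 17 ')': depth becomes 2
  Position 18 '(': depth becomes 3
  Position 19 '(': depth becomes 4
  Position 20 '(': depth becomes 5
  Position 21 ')': depth becomes 4
  Position 22 ')': depth becomes 3
  Position 23 ')': depth becomes 2
  Position 24 ')': depth becomes 1
  Position 25 ')': depth becomes 0
Maximum depth reached: 5

5


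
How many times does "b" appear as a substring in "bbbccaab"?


Searching for "b" in "bbbccaab"
Scanning each position:
  Position 0: "b" => MATCH
  Position 1: "b" => MATCH
  Position 2: "b" => MATCH
  Position 3: "c" => no
  Position 4: "c" => no
  Position 5: "a" => no
  Position 6: "a" => no
  Position 7: "b" => MATCH
Total occurrences: 4

4


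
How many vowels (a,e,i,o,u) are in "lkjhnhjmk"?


Input: lkjhnhjmk
Checking each character:
  'l' at position 0: consonant
  'k' at position 1: consonant
  'j' at position 2: consonant
  'h' at position 3: consonant
  'n' at position 4: consonant
  'h' at position 5: consonant
  'j' at position 6: consonant
  'm' at position 7: consonant
  'k' at position 8: consonant
Total vowels: 0

0


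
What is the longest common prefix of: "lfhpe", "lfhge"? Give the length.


Words: lfhpe, lfhge
  Position 0: all 'l' => match
  Position 1: all 'f' => match
  Position 2: all 'h' => match
  Position 3: ('p', 'g') => mismatch, stop
LCP = "lfh" (length 3)

3


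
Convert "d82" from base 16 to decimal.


Input: "d82" in base 16
Positional expansion:
  Digit 'd' (value 13) x 16^2 = 3328
  Digit '8' (value 8) x 16^1 = 128
  Digit '2' (value 2) x 16^0 = 2
Sum = 3458

3458


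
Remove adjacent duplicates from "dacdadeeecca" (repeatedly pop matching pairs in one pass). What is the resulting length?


Input: dacdadeeecca
Stack-based adjacent duplicate removal:
  Read 'd': push. Stack: d
  Read 'a': push. Stack: da
  Read 'c': push. Stack: dac
  Read 'd': push. Stack: dacd
  Read 'a': push. Stack: dacda
  Read 'd': push. Stack: dacdad
  Read 'e': push. Stack: dacdade
  Read 'e': matches stack top 'e' => pop. Stack: dacdad
  Read 'e': push. Stack: dacdade
  Read 'c': push. Stack: dacdadec
  Read 'c': matches stack top 'c' => pop. Stack: dacdade
  Read 'a': push. Stack: dacdadea
Final stack: "dacdadea" (length 8)

8


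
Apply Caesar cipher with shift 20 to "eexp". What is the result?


Caesar cipher: shift "eexp" by 20
  'e' (pos 4) + 20 = pos 24 = 'y'
  'e' (pos 4) + 20 = pos 24 = 'y'
  'x' (pos 23) + 20 = pos 17 = 'r'
  'p' (pos 15) + 20 = pos 9 = 'j'
Result: yyrj

yyrj


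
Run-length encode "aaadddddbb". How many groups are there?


Input: aaadddddbb
Scanning for consecutive runs:
  Group 1: 'a' x 3 (positions 0-2)
  Group 2: 'd' x 5 (positions 3-7)
  Group 3: 'b' x 2 (positions 8-9)
Total groups: 3

3


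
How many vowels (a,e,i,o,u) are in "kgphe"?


Input: kgphe
Checking each character:
  'k' at position 0: consonant
  'g' at position 1: consonant
  'p' at position 2: consonant
  'h' at position 3: consonant
  'e' at position 4: vowel (running total: 1)
Total vowels: 1

1


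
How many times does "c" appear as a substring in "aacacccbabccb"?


Searching for "c" in "aacacccbabccb"
Scanning each position:
  Position 0: "a" => no
  Position 1: "a" => no
  Position 2: "c" => MATCH
  Position 3: "a" => no
  Position 4: "c" => MATCH
  Position 5: "c" => MATCH
  Position 6: "c" => MATCH
  Position 7: "b" => no
  Position 8: "a" => no
  Position 9: "b" => no
  Position 10: "c" => MATCH
  Position 11: "c" => MATCH
  Position 12: "b" => no
Total occurrences: 6

6


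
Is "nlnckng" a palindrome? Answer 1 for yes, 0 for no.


Input: nlnckng
Reversed: gnkcnln
  Compare pos 0 ('n') with pos 6 ('g'): MISMATCH
  Compare pos 1 ('l') with pos 5 ('n'): MISMATCH
  Compare pos 2 ('n') with pos 4 ('k'): MISMATCH
Result: not a palindrome

0


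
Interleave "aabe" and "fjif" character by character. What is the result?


Interleaving "aabe" and "fjif":
  Position 0: 'a' from first, 'f' from second => "af"
  Position 1: 'a' from first, 'j' from second => "aj"
  Position 2: 'b' from first, 'i' from second => "bi"
  Position 3: 'e' from first, 'f' from second => "ef"
Result: afajbief

afajbief


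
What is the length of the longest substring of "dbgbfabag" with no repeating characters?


Input: "dbgbfabag"
Sliding window (track last position of each char):
  Position 0 ('d'): window [0,0] length 1 -- new best
  Position 1 ('b'): window [0,1] length 2 -- new best
  Position 2 ('g'): window [0,2] length 3 -- new best
  Position 3 ('b'): repeat (last at 1), move window start to 2
  Position 3 ('b'): window [2,3] length 2
  Position 4 ('f'): window [2,4] length 3
  Position 5 ('a'): window [2,5] length 4 -- new best
  Position 6 ('b'): repeat (last at 3), move window start to 4
  Position 6 ('b'): window [4,6] length 3
  Position 7 ('a'): repeat (last at 5), move window start to 6
  Position 7 ('a'): window [6,7] length 2
  Position 8 ('g'): window [6,8] length 3
Longest substring with no repeats: "gbfa" with length 4

4


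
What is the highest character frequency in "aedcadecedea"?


Input: aedcadecedea
Character counts:
  'a': 3
  'c': 2
  'd': 3
  'e': 4
Maximum frequency: 4

4


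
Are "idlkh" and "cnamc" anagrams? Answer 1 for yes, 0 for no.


Strings: "idlkh", "cnamc"
Sorted first:  dhikl
Sorted second: accmn
Differ at position 0: 'd' vs 'a' => not anagrams

0


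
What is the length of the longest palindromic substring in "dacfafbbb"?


Input: "dacfafbbb"
Checking substrings for palindromes:
  [3:6] "faf" (len 3) => palindrome
  [6:9] "bbb" (len 3) => palindrome
  [6:8] "bb" (len 2) => palindrome
  [7:9] "bb" (len 2) => palindrome
Longest palindromic substring: "faf" with length 3

3


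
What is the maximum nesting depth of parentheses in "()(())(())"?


Input: "()(())(())"
Tracking depth:
  Position 0 '(': depth becomes 1
  Position 1 ')': depth becomes 0
  Position 2 '(': depth becomes 1
  Position 3 '(': depth becomes 2
  Position 4 ')': depth becomes 1
  Position 5 ')': depth becomes 0
  Position 6 '(': depth becomes 1
  Position 7 '(': depth becomes 2
  Position 8 ')': depth becomes 1
  Position 9 ')': depth becomes 0
Maximum depth reached: 2

2


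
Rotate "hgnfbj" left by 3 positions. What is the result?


Input: "hgnfbj", rotate left by 3
First 3 characters: "hgn"
Remaining characters: "fbj"
Concatenate remaining + first: "fbj" + "hgn" = "fbjhgn"

fbjhgn


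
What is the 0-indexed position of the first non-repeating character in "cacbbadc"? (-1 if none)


Input: cacbbadc
Character frequencies:
  'a': 2
  'b': 2
  'c': 3
  'd': 1
Scanning left to right for freq == 1:
  Position 0 ('c'): freq=3, skip
  Position 1 ('a'): freq=2, skip
  Position 2 ('c'): freq=3, skip
  Position 3 ('b'): freq=2, skip
  Position 4 ('b'): freq=2, skip
  Position 5 ('a'): freq=2, skip
  Position 6 ('d'): unique! => answer = 6

6


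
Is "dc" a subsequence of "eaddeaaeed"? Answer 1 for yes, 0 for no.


Check if "dc" is a subsequence of "eaddeaaeed"
Greedy scan:
  Position 0 ('e'): no match needed
  Position 1 ('a'): no match needed
  Position 2 ('d'): matches sub[0] = 'd'
  Position 3 ('d'): no match needed
  Position 4 ('e'): no match needed
  Position 5 ('a'): no match needed
  Position 6 ('a'): no match needed
  Position 7 ('e'): no match needed
  Position 8 ('e'): no match needed
  Position 9 ('d'): no match needed
Only matched 1/2 characters => not a subsequence

0


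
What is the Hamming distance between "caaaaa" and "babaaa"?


Comparing "caaaaa" and "babaaa" position by position:
  Position 0: 'c' vs 'b' => differ
  Position 1: 'a' vs 'a' => same
  Position 2: 'a' vs 'b' => differ
  Position 3: 'a' vs 'a' => same
  Position 4: 'a' vs 'a' => same
  Position 5: 'a' vs 'a' => same
Total differences (Hamming distance): 2

2


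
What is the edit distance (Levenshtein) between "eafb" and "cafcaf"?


Computing edit distance: "eafb" -> "cafcaf"
DP table:
           c    a    f    c    a    f
      0    1    2    3    4    5    6
  e   1    1    2    3    4    5    6
  a   2    2    1    2    3    4    5
  f   3    3    2    1    2    3    4
  b   4    4    3    2    2    3    4
Edit distance = dp[4][6] = 4

4


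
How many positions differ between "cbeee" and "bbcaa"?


Comparing "cbeee" and "bbcaa" position by position:
  Position 0: 'c' vs 'b' => DIFFER
  Position 1: 'b' vs 'b' => same
  Position 2: 'e' vs 'c' => DIFFER
  Position 3: 'e' vs 'a' => DIFFER
  Position 4: 'e' vs 'a' => DIFFER
Positions that differ: 4

4


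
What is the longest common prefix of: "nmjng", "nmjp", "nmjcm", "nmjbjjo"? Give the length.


Words: nmjng, nmjp, nmjcm, nmjbjjo
  Position 0: all 'n' => match
  Position 1: all 'm' => match
  Position 2: all 'j' => match
  Position 3: ('n', 'p', 'c', 'b') => mismatch, stop
LCP = "nmj" (length 3)

3


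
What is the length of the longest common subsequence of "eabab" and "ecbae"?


LCS of "eabab" and "ecbae"
DP table:
           e    c    b    a    e
      0    0    0    0    0    0
  e   0    1    1    1    1    1
  a   0    1    1    1    2    2
  b   0    1    1    2    2    2
  a   0    1    1    2    3    3
  b   0    1    1    2    3    3
LCS length = dp[5][5] = 3

3


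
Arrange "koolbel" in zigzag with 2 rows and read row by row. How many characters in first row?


Zigzag "koolbel" into 2 rows:
Placing characters:
  'k' => row 0
  'o' => row 1
  'o' => row 0
  'l' => row 1
  'b' => row 0
  'e' => row 1
  'l' => row 0
Rows:
  Row 0: "kobl"
  Row 1: "ole"
First row length: 4

4


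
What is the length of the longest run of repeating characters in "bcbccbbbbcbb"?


Input: "bcbccbbbbcbb"
Scanning for longest run:
  Position 1 ('c'): new char, reset run to 1
  Position 2 ('b'): new char, reset run to 1
  Position 3 ('c'): new char, reset run to 1
  Position 4 ('c'): continues run of 'c', length=2
  Position 5 ('b'): new char, reset run to 1
  Position 6 ('b'): continues run of 'b', length=2
  Position 7 ('b'): continues run of 'b', length=3
  Position 8 ('b'): continues run of 'b', length=4
  Position 9 ('c'): new char, reset run to 1
  Position 10 ('b'): new char, reset run to 1
  Position 11 ('b'): continues run of 'b', length=2
Longest run: 'b' with length 4

4
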